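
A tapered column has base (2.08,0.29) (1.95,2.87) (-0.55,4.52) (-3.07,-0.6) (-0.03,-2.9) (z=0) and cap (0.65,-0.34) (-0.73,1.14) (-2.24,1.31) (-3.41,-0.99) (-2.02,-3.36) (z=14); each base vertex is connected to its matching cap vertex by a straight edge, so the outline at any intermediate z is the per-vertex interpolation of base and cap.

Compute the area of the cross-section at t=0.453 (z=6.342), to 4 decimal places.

Area at t=0.453: 16.3187

Cross-section at t=0.453: each vertex is (1-t)·p0[i] + t·p1[i].
  v1: (1-0.453)·(2.08,0.29) + 0.453·(0.65,-0.34) = (1.4322,0.0046)
  v2: (1-0.453)·(1.95,2.87) + 0.453·(-0.73,1.14) = (0.7360,2.0863)
  v3: (1-0.453)·(-0.55,4.52) + 0.453·(-2.24,1.31) = (-1.3156,3.0659)
  v4: (1-0.453)·(-3.07,-0.6) + 0.453·(-3.41,-0.99) = (-3.2240,-0.7767)
  v5: (1-0.453)·(-0.03,-2.9) + 0.453·(-2.02,-3.36) = (-0.9315,-3.1084)
Shoelace sum Σ(x_i·y_{i+1} − x_{i+1}·y_i):
  i=1: 1.4322·2.0863 − 0.7360·0.0046 = +2.9846 (running +2.9846)
  i=2: 0.7360·3.0659 − -1.3156·2.0863 = +5.0010 (running +7.9857)
  i=3: -1.3156·-0.7767 − -3.2240·3.0659 = +10.9062 (running +18.8919)
  i=4: -3.2240·-3.1084 − -0.9315·-0.7767 = +9.2980 (running +28.1899)
  i=5: -0.9315·0.0046 − 1.4322·-3.1084 = +4.4476 (running +32.6375)
Area = |Σ|/2 = |32.6375|/2 = 16.3187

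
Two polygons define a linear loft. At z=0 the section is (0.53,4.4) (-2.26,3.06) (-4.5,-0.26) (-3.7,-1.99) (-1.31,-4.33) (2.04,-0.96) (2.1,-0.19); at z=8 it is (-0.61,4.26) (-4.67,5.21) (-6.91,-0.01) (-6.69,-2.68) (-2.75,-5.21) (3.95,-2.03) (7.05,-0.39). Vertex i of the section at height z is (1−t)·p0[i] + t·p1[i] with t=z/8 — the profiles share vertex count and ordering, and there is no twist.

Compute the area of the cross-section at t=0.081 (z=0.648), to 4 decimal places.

Cross-section at t=0.081: each vertex is (1-t)·p0[i] + t·p1[i].
  v1: (1-0.081)·(0.53,4.4) + 0.081·(-0.61,4.26) = (0.4377,4.3887)
  v2: (1-0.081)·(-2.26,3.06) + 0.081·(-4.67,5.21) = (-2.4552,3.2342)
  v3: (1-0.081)·(-4.5,-0.26) + 0.081·(-6.91,-0.01) = (-4.6952,-0.2398)
  v4: (1-0.081)·(-3.7,-1.99) + 0.081·(-6.69,-2.68) = (-3.9422,-2.0459)
  v5: (1-0.081)·(-1.31,-4.33) + 0.081·(-2.75,-5.21) = (-1.4266,-4.4013)
  v6: (1-0.081)·(2.04,-0.96) + 0.081·(3.95,-2.03) = (2.1947,-1.0467)
  v7: (1-0.081)·(2.1,-0.19) + 0.081·(7.05,-0.39) = (2.5010,-0.2062)
Shoelace sum Σ(x_i·y_{i+1} − x_{i+1}·y_i):
  i=1: 0.4377·3.2342 − -2.4552·4.3887 = +12.1905 (running +12.1905)
  i=2: -2.4552·-0.2398 − -4.6952·3.2342 = +15.7737 (running +27.9642)
  i=3: -4.6952·-2.0459 − -3.9422·-0.2398 = +8.6607 (running +36.6249)
  i=4: -3.9422·-4.4013 − -1.4266·-2.0459 = +14.4319 (running +51.0569)
  i=5: -1.4266·-1.0467 − 2.1947·-4.4013 = +11.1528 (running +62.2096)
  i=6: 2.1947·-0.2062 − 2.5010·-1.0467 = +2.1651 (running +64.3747)
  i=7: 2.5010·4.3887 − 0.4377·-0.2062 = +11.0661 (running +75.4408)
Area = |Σ|/2 = |75.4408|/2 = 37.7204

Area at t=0.081: 37.7204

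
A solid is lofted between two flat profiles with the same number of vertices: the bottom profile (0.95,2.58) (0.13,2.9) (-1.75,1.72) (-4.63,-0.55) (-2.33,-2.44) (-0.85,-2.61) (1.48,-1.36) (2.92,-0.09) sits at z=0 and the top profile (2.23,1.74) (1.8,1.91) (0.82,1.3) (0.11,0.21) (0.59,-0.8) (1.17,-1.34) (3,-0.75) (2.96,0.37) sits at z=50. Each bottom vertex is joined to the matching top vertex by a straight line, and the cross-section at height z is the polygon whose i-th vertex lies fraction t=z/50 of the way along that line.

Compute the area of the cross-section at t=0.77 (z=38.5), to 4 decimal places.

Area at t=0.77: 9.3021

Cross-section at t=0.77: each vertex is (1-t)·p0[i] + t·p1[i].
  v1: (1-0.77)·(0.95,2.58) + 0.77·(2.23,1.74) = (1.9356,1.9332)
  v2: (1-0.77)·(0.13,2.9) + 0.77·(1.8,1.91) = (1.4159,2.1377)
  v3: (1-0.77)·(-1.75,1.72) + 0.77·(0.82,1.3) = (0.2289,1.3966)
  v4: (1-0.77)·(-4.63,-0.55) + 0.77·(0.11,0.21) = (-0.9802,0.0352)
  v5: (1-0.77)·(-2.33,-2.44) + 0.77·(0.59,-0.8) = (-0.0816,-1.1772)
  v6: (1-0.77)·(-0.85,-2.61) + 0.77·(1.17,-1.34) = (0.7054,-1.6321)
  v7: (1-0.77)·(1.48,-1.36) + 0.77·(3,-0.75) = (2.6504,-0.8903)
  v8: (1-0.77)·(2.92,-0.09) + 0.77·(2.96,0.37) = (2.9508,0.2642)
Shoelace sum Σ(x_i·y_{i+1} − x_{i+1}·y_i):
  i=1: 1.9356·2.1377 − 1.4159·1.9332 = +1.4005 (running +1.4005)
  i=2: 1.4159·1.3966 − 0.2289·2.1377 = +1.4881 (running +2.8886)
  i=3: 0.2289·0.0352 − -0.9802·1.3966 = +1.3770 (running +4.2656)
  i=4: -0.9802·-1.1772 − -0.0816·0.0352 = +1.1568 (running +5.4224)
  i=5: -0.0816·-1.6321 − 0.7054·-1.1772 = +0.9636 (running +6.3860)
  i=6: 0.7054·-0.8903 − 2.6504·-1.6321 = +3.6977 (running +10.0837)
  i=7: 2.6504·0.2642 − 2.9508·-0.8903 = +3.3273 (running +13.4110)
  i=8: 2.9508·1.9332 − 1.9356·0.2642 = +5.1931 (running +18.6041)
Area = |Σ|/2 = |18.6041|/2 = 9.3021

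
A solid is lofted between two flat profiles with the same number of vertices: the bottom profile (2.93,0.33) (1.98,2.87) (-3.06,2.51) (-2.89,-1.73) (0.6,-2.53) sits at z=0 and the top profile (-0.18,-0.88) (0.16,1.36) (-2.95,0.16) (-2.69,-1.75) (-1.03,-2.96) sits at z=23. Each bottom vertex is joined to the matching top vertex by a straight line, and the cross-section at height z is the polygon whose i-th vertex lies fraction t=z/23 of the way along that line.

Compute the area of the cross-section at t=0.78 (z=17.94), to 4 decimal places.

Area at t=0.78: 11.0855

Cross-section at t=0.78: each vertex is (1-t)·p0[i] + t·p1[i].
  v1: (1-0.78)·(2.93,0.33) + 0.78·(-0.18,-0.88) = (0.5042,-0.6138)
  v2: (1-0.78)·(1.98,2.87) + 0.78·(0.16,1.36) = (0.5604,1.6922)
  v3: (1-0.78)·(-3.06,2.51) + 0.78·(-2.95,0.16) = (-2.9742,0.6770)
  v4: (1-0.78)·(-2.89,-1.73) + 0.78·(-2.69,-1.75) = (-2.7340,-1.7456)
  v5: (1-0.78)·(0.6,-2.53) + 0.78·(-1.03,-2.96) = (-0.6714,-2.8654)
Shoelace sum Σ(x_i·y_{i+1} − x_{i+1}·y_i):
  i=1: 0.5042·1.6922 − 0.5604·-0.6138 = +1.1972 (running +1.1972)
  i=2: 0.5604·0.6770 − -2.9742·1.6922 = +5.4123 (running +6.6095)
  i=3: -2.9742·-1.7456 − -2.7340·0.6770 = +7.0427 (running +13.6522)
  i=4: -2.7340·-2.8654 − -0.6714·-1.7456 = +6.6620 (running +20.3142)
  i=5: -0.6714·-0.6138 − 0.5042·-2.8654 = +1.8568 (running +22.1710)
Area = |Σ|/2 = |22.1710|/2 = 11.0855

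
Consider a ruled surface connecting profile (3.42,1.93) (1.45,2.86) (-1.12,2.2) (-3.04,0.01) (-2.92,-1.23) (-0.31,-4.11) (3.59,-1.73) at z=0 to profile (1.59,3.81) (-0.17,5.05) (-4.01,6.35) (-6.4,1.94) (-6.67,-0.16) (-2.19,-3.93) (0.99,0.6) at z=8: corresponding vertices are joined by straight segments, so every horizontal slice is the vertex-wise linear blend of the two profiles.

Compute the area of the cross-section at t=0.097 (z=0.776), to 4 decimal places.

Cross-section at t=0.097: each vertex is (1-t)·p0[i] + t·p1[i].
  v1: (1-0.097)·(3.42,1.93) + 0.097·(1.59,3.81) = (3.2425,2.1124)
  v2: (1-0.097)·(1.45,2.86) + 0.097·(-0.17,5.05) = (1.2929,3.0724)
  v3: (1-0.097)·(-1.12,2.2) + 0.097·(-4.01,6.35) = (-1.4003,2.6025)
  v4: (1-0.097)·(-3.04,0.01) + 0.097·(-6.4,1.94) = (-3.3659,0.1972)
  v5: (1-0.097)·(-2.92,-1.23) + 0.097·(-6.67,-0.16) = (-3.2838,-1.1262)
  v6: (1-0.097)·(-0.31,-4.11) + 0.097·(-2.19,-3.93) = (-0.4924,-4.0925)
  v7: (1-0.097)·(3.59,-1.73) + 0.097·(0.99,0.6) = (3.3378,-1.5040)
Shoelace sum Σ(x_i·y_{i+1} − x_{i+1}·y_i):
  i=1: 3.2425·3.0724 − 1.2929·2.1124 = +7.2313 (running +7.2313)
  i=2: 1.2929·2.6025 − -1.4003·3.0724 = +7.6671 (running +14.8985)
  i=3: -1.4003·0.1972 − -3.3659·2.6025 = +8.4838 (running +23.3823)
  i=4: -3.3659·-1.1262 − -3.2838·0.1972 = +4.4383 (running +27.8206)
  i=5: -3.2838·-4.0925 − -0.4924·-1.1262 = +12.8844 (running +40.7050)
  i=6: -0.4924·-1.5040 − 3.3378·-4.0925 = +14.4006 (running +55.1056)
  i=7: 3.3378·2.1124 − 3.2425·-1.5040 = +11.9273 (running +67.0329)
Area = |Σ|/2 = |67.0329|/2 = 33.5164

Area at t=0.097: 33.5164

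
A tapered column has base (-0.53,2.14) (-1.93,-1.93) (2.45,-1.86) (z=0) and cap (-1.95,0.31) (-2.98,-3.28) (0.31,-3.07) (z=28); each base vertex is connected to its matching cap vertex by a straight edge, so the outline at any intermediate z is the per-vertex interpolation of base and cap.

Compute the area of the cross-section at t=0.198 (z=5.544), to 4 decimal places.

Cross-section at t=0.198: each vertex is (1-t)·p0[i] + t·p1[i].
  v1: (1-0.198)·(-0.53,2.14) + 0.198·(-1.95,0.31) = (-0.8112,1.7777)
  v2: (1-0.198)·(-1.93,-1.93) + 0.198·(-2.98,-3.28) = (-2.1379,-2.1973)
  v3: (1-0.198)·(2.45,-1.86) + 0.198·(0.31,-3.07) = (2.0263,-2.0996)
Shoelace sum Σ(x_i·y_{i+1} − x_{i+1}·y_i):
  i=1: -0.8112·-2.1973 − -2.1379·1.7777 = +5.5828 (running +5.5828)
  i=2: -2.1379·-2.0996 − 2.0263·-2.1973 = +8.9410 (running +14.5239)
  i=3: 2.0263·1.7777 − -0.8112·-2.0996 = +1.8989 (running +16.4228)
Area = |Σ|/2 = |16.4228|/2 = 8.2114

Area at t=0.198: 8.2114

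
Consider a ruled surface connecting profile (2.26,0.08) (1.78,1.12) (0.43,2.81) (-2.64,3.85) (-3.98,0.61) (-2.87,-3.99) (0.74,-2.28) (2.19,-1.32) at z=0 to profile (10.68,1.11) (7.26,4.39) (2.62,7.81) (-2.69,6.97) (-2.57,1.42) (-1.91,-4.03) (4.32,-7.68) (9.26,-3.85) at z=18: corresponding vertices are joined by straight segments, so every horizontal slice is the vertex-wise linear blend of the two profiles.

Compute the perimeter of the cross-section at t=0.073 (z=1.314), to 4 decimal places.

Cross-section at t=0.073: each vertex is (1-t)·p0[i] + t·p1[i].
  v1: (1-0.073)·(2.26,0.08) + 0.073·(10.68,1.11) = (2.8747,0.1552)
  v2: (1-0.073)·(1.78,1.12) + 0.073·(7.26,4.39) = (2.1800,1.3587)
  v3: (1-0.073)·(0.43,2.81) + 0.073·(2.62,7.81) = (0.5899,3.1750)
  v4: (1-0.073)·(-2.64,3.85) + 0.073·(-2.69,6.97) = (-2.6437,4.0778)
  v5: (1-0.073)·(-3.98,0.61) + 0.073·(-2.57,1.42) = (-3.8771,0.6691)
  v6: (1-0.073)·(-2.87,-3.99) + 0.073·(-1.91,-4.03) = (-2.7999,-3.9929)
  v7: (1-0.073)·(0.74,-2.28) + 0.073·(4.32,-7.68) = (1.0013,-2.6742)
  v8: (1-0.073)·(2.19,-1.32) + 0.073·(9.26,-3.85) = (2.7061,-1.5047)
Perimeter = Σ |v_{i+1} − v_i|:
  edge 1→2: √(-0.6946² + 1.2035²) = 1.3896 (running 1.3896)
  edge 2→3: √(-1.5902² + 1.8163²) = 2.4140 (running 3.8036)
  edge 3→4: √(-3.2335² + 0.9028²) = 3.3572 (running 7.1608)
  edge 4→5: √(-1.2334² + -3.4086²) = 3.6249 (running 10.7857)
  edge 5→6: √(1.0771² + -4.6621²) = 4.7849 (running 15.5706)
  edge 6→7: √(3.8013² + 1.3187²) = 4.0235 (running 19.5941)
  edge 7→8: √(1.7048² + 1.1695²) = 2.0674 (running 21.6615)
  edge 8→1: √(0.1685² + 1.6599²) = 1.6684 (running 23.3299)
Perimeter = 23.3299

Perimeter at t=0.073: 23.3299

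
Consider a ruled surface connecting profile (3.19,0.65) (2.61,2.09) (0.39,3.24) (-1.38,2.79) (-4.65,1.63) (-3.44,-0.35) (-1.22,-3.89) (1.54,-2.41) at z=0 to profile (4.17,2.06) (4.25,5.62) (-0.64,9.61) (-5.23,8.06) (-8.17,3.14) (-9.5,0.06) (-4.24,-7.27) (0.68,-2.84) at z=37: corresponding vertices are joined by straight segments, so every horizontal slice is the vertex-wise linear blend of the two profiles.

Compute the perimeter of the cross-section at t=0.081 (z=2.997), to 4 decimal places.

Perimeter at t=0.081: 24.0738

Cross-section at t=0.081: each vertex is (1-t)·p0[i] + t·p1[i].
  v1: (1-0.081)·(3.19,0.65) + 0.081·(4.17,2.06) = (3.2694,0.7642)
  v2: (1-0.081)·(2.61,2.09) + 0.081·(4.25,5.62) = (2.7428,2.3759)
  v3: (1-0.081)·(0.39,3.24) + 0.081·(-0.64,9.61) = (0.3066,3.7560)
  v4: (1-0.081)·(-1.38,2.79) + 0.081·(-5.23,8.06) = (-1.6919,3.2169)
  v5: (1-0.081)·(-4.65,1.63) + 0.081·(-8.17,3.14) = (-4.9351,1.7523)
  v6: (1-0.081)·(-3.44,-0.35) + 0.081·(-9.5,0.06) = (-3.9309,-0.3168)
  v7: (1-0.081)·(-1.22,-3.89) + 0.081·(-4.24,-7.27) = (-1.4646,-4.1638)
  v8: (1-0.081)·(1.54,-2.41) + 0.081·(0.68,-2.84) = (1.4703,-2.4448)
Perimeter = Σ |v_{i+1} − v_i|:
  edge 1→2: √(-0.5265² + 1.6117²) = 1.6955 (running 1.6955)
  edge 2→3: √(-2.4363² + 1.3800²) = 2.8000 (running 4.4955)
  edge 3→4: √(-1.9984² + -0.5391²) = 2.0699 (running 6.5654)
  edge 4→5: √(-3.2433² + -1.4646²) = 3.5586 (running 10.1240)
  edge 5→6: √(1.0043² + -2.0691²) = 2.2999 (running 12.4239)
  edge 6→7: √(2.4662² + -3.8470²) = 4.5696 (running 16.9936)
  edge 7→8: √(2.9350² + 1.7190²) = 3.4013 (running 20.3949)
  edge 8→1: √(1.7990² + 3.2090²) = 3.6789 (running 24.0738)
Perimeter = 24.0738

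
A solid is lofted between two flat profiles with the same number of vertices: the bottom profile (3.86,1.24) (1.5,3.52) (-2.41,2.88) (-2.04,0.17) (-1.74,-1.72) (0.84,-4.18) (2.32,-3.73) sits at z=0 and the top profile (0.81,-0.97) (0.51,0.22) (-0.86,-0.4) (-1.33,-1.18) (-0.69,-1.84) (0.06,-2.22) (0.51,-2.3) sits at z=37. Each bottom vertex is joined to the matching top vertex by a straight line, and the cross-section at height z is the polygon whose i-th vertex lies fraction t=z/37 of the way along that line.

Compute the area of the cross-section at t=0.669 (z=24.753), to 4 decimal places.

Cross-section at t=0.669: each vertex is (1-t)·p0[i] + t·p1[i].
  v1: (1-0.669)·(3.86,1.24) + 0.669·(0.81,-0.97) = (1.8196,-0.2385)
  v2: (1-0.669)·(1.5,3.52) + 0.669·(0.51,0.22) = (0.8377,1.3123)
  v3: (1-0.669)·(-2.41,2.88) + 0.669·(-0.86,-0.4) = (-1.3731,0.6857)
  v4: (1-0.669)·(-2.04,0.17) + 0.669·(-1.33,-1.18) = (-1.5650,-0.7331)
  v5: (1-0.669)·(-1.74,-1.72) + 0.669·(-0.69,-1.84) = (-1.0375,-1.8003)
  v6: (1-0.669)·(0.84,-4.18) + 0.669·(0.06,-2.22) = (0.3182,-2.8688)
  v7: (1-0.669)·(2.32,-3.73) + 0.669·(0.51,-2.3) = (1.1091,-2.7733)
Shoelace sum Σ(x_i·y_{i+1} − x_{i+1}·y_i):
  i=1: 1.8196·1.3123 − 0.8377·-0.2385 = +2.5876 (running +2.5876)
  i=2: 0.8377·0.6857 − -1.3731·1.3123 = +2.3762 (running +4.9638)
  i=3: -1.3731·-0.7331 − -1.5650·0.6857 = +2.0797 (running +7.0436)
  i=4: -1.5650·-1.8003 − -1.0375·-0.7331 = +2.0568 (running +9.1003)
  i=5: -1.0375·-2.8688 − 0.3182·-1.8003 = +3.5493 (running +12.6496)
  i=6: 0.3182·-2.7733 − 1.1091·-2.8688 = +2.2994 (running +14.9490)
  i=7: 1.1091·-0.2385 − 1.8196·-2.7733 = +4.7817 (running +19.7307)
Area = |Σ|/2 = |19.7307|/2 = 9.8653

Area at t=0.669: 9.8653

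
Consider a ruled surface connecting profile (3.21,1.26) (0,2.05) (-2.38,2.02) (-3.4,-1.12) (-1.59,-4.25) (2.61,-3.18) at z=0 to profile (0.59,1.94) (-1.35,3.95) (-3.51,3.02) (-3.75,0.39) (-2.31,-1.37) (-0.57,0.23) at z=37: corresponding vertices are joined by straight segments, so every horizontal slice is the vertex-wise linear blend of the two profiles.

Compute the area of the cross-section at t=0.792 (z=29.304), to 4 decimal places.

Cross-section at t=0.792: each vertex is (1-t)·p0[i] + t·p1[i].
  v1: (1-0.792)·(3.21,1.26) + 0.792·(0.59,1.94) = (1.1350,1.7986)
  v2: (1-0.792)·(0,2.05) + 0.792·(-1.35,3.95) = (-1.0692,3.5548)
  v3: (1-0.792)·(-2.38,2.02) + 0.792·(-3.51,3.02) = (-3.2750,2.8120)
  v4: (1-0.792)·(-3.4,-1.12) + 0.792·(-3.75,0.39) = (-3.6772,0.0759)
  v5: (1-0.792)·(-1.59,-4.25) + 0.792·(-2.31,-1.37) = (-2.1602,-1.9690)
  v6: (1-0.792)·(2.61,-3.18) + 0.792·(-0.57,0.23) = (0.0914,-0.4793)
Shoelace sum Σ(x_i·y_{i+1} − x_{i+1}·y_i):
  i=1: 1.1350·3.5548 − -1.0692·1.7986 = +5.9576 (running +5.9576)
  i=2: -1.0692·2.8120 − -3.2750·3.5548 = +8.6352 (running +14.5928)
  i=3: -3.2750·0.0759 − -3.6772·2.8120 = +10.0917 (running +24.6845)
  i=4: -3.6772·-1.9690 − -2.1602·0.0759 = +7.4046 (running +32.0890)
  i=5: -2.1602·-0.4793 − 0.0914·-1.9690 = +1.2154 (running +33.3044)
  i=6: 0.0914·1.7986 − 1.1350·-0.4793 = +0.7084 (running +34.0129)
Area = |Σ|/2 = |34.0129|/2 = 17.0064

Area at t=0.792: 17.0064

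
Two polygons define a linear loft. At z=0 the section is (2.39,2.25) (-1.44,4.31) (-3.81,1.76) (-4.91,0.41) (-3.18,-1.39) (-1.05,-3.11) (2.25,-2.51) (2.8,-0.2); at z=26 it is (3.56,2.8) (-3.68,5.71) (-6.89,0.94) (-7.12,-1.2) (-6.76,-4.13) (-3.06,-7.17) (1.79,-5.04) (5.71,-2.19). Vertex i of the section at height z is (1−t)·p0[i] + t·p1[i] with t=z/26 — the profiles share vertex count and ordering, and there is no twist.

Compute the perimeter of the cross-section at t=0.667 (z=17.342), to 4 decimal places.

Cross-section at t=0.667: each vertex is (1-t)·p0[i] + t·p1[i].
  v1: (1-0.667)·(2.39,2.25) + 0.667·(3.56,2.8) = (3.1704,2.6168)
  v2: (1-0.667)·(-1.44,4.31) + 0.667·(-3.68,5.71) = (-2.9341,5.2438)
  v3: (1-0.667)·(-3.81,1.76) + 0.667·(-6.89,0.94) = (-5.8644,1.2131)
  v4: (1-0.667)·(-4.91,0.41) + 0.667·(-7.12,-1.2) = (-6.3841,-0.6639)
  v5: (1-0.667)·(-3.18,-1.39) + 0.667·(-6.76,-4.13) = (-5.5679,-3.2176)
  v6: (1-0.667)·(-1.05,-3.11) + 0.667·(-3.06,-7.17) = (-2.3907,-5.8180)
  v7: (1-0.667)·(2.25,-2.51) + 0.667·(1.79,-5.04) = (1.9432,-4.1975)
  v8: (1-0.667)·(2.8,-0.2) + 0.667·(5.71,-2.19) = (4.7410,-1.5273)
Perimeter = Σ |v_{i+1} − v_i|:
  edge 1→2: √(-6.1045² + 2.6270²) = 6.6457 (running 6.6457)
  edge 2→3: √(-2.9303² + -4.0307²) = 4.9833 (running 11.6290)
  edge 3→4: √(-0.5197² + -1.8769²) = 1.9476 (running 13.5766)
  edge 4→5: √(0.8162² + -2.5537²) = 2.6810 (running 16.2575)
  edge 5→6: √(3.1772² + -2.6004²) = 4.1057 (running 20.3633)
  edge 6→7: √(4.3338² + 1.6205²) = 4.6269 (running 24.9902)
  edge 7→8: √(2.7978² + 2.6702²) = 3.8675 (running 28.8577)
  edge 8→1: √(-1.5706² + 4.1442²) = 4.4318 (running 33.2895)
Perimeter = 33.2895

Perimeter at t=0.667: 33.2895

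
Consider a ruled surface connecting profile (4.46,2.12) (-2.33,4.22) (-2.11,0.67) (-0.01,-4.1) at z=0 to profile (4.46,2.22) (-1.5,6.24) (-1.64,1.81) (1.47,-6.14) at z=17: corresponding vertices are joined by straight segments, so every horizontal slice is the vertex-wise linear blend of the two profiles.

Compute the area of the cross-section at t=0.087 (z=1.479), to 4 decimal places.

Cross-section at t=0.087: each vertex is (1-t)·p0[i] + t·p1[i].
  v1: (1-0.087)·(4.46,2.12) + 0.087·(4.46,2.22) = (4.4600,2.1287)
  v2: (1-0.087)·(-2.33,4.22) + 0.087·(-1.5,6.24) = (-2.2578,4.3957)
  v3: (1-0.087)·(-2.11,0.67) + 0.087·(-1.64,1.81) = (-2.0691,0.7692)
  v4: (1-0.087)·(-0.01,-4.1) + 0.087·(1.47,-6.14) = (0.1188,-4.2775)
Shoelace sum Σ(x_i·y_{i+1} − x_{i+1}·y_i):
  i=1: 4.4600·4.3957 − -2.2578·2.1287 = +24.4112 (running +24.4112)
  i=2: -2.2578·0.7692 − -2.0691·4.3957 = +7.3586 (running +31.7698)
  i=3: -2.0691·-4.2775 − 0.1188·0.7692 = +8.7592 (running +40.5290)
  i=4: 0.1188·2.1287 − 4.4600·-4.2775 = +19.3304 (running +59.8594)
Area = |Σ|/2 = |59.8594|/2 = 29.9297

Area at t=0.087: 29.9297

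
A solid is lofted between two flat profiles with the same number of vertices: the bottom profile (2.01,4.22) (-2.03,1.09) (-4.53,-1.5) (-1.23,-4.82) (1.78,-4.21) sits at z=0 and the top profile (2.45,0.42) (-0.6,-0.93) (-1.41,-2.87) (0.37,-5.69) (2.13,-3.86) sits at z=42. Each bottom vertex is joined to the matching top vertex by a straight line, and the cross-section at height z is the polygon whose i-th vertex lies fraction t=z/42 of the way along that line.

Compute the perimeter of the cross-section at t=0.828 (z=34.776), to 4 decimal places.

Cross-section at t=0.828: each vertex is (1-t)·p0[i] + t·p1[i].
  v1: (1-0.828)·(2.01,4.22) + 0.828·(2.45,0.42) = (2.3743,1.0736)
  v2: (1-0.828)·(-2.03,1.09) + 0.828·(-0.6,-0.93) = (-0.8460,-0.5826)
  v3: (1-0.828)·(-4.53,-1.5) + 0.828·(-1.41,-2.87) = (-1.9466,-2.6344)
  v4: (1-0.828)·(-1.23,-4.82) + 0.828·(0.37,-5.69) = (0.0948,-5.5404)
  v5: (1-0.828)·(1.78,-4.21) + 0.828·(2.13,-3.86) = (2.0698,-3.9202)
Perimeter = Σ |v_{i+1} − v_i|:
  edge 1→2: √(-3.2203² + -1.6562²) = 3.6212 (running 3.6212)
  edge 2→3: √(-1.1007² + -2.0518²) = 2.3284 (running 5.9496)
  edge 3→4: √(2.0414² + -2.9060²) = 3.5514 (running 9.5010)
  edge 4→5: √(1.9750² + 1.6202²) = 2.5545 (running 12.0555)
  edge 5→1: √(0.3045² + 4.9938²) = 5.0031 (running 17.0586)
Perimeter = 17.0586

Perimeter at t=0.828: 17.0586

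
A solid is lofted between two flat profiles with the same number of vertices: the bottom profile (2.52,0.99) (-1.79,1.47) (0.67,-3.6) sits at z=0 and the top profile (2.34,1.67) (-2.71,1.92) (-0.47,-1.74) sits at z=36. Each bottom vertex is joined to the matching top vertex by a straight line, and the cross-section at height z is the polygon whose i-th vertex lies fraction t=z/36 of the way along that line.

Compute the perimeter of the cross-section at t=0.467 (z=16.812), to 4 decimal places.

Perimeter at t=0.467: 14.3194

Cross-section at t=0.467: each vertex is (1-t)·p0[i] + t·p1[i].
  v1: (1-0.467)·(2.52,0.99) + 0.467·(2.34,1.67) = (2.4359,1.3076)
  v2: (1-0.467)·(-1.79,1.47) + 0.467·(-2.71,1.92) = (-2.2196,1.6801)
  v3: (1-0.467)·(0.67,-3.6) + 0.467·(-0.47,-1.74) = (0.1376,-2.7314)
Perimeter = Σ |v_{i+1} − v_i|:
  edge 1→2: √(-4.6556² + 0.3726²) = 4.6705 (running 4.6705)
  edge 2→3: √(2.3573² + -4.4115²) = 5.0018 (running 9.6723)
  edge 3→1: √(2.2983² + 4.0389²) = 4.6471 (running 14.3194)
Perimeter = 14.3194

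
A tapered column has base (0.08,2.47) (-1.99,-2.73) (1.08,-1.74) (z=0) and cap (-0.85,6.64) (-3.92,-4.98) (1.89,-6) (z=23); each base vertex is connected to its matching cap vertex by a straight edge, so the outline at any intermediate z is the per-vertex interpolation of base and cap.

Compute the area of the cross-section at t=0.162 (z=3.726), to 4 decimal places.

Cross-section at t=0.162: each vertex is (1-t)·p0[i] + t·p1[i].
  v1: (1-0.162)·(0.08,2.47) + 0.162·(-0.85,6.64) = (-0.0707,3.1455)
  v2: (1-0.162)·(-1.99,-2.73) + 0.162·(-3.92,-4.98) = (-2.3027,-3.0945)
  v3: (1-0.162)·(1.08,-1.74) + 0.162·(1.89,-6) = (1.2112,-2.4301)
Shoelace sum Σ(x_i·y_{i+1} − x_{i+1}·y_i):
  i=1: -0.0707·-3.0945 − -2.3027·3.1455 = +7.4618 (running +7.4618)
  i=2: -2.3027·-2.4301 − 1.2112·-3.0945 = +9.3439 (running +16.8056)
  i=3: 1.2112·3.1455 − -0.0707·-2.4301 = +3.6382 (running +20.4439)
Area = |Σ|/2 = |20.4439|/2 = 10.2219

Area at t=0.162: 10.2219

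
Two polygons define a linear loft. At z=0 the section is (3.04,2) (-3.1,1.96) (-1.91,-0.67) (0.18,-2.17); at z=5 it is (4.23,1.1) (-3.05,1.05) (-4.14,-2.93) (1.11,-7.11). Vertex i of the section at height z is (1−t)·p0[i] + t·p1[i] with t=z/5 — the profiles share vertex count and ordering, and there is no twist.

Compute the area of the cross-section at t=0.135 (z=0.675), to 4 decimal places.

Area at t=0.135: 17.4967

Cross-section at t=0.135: each vertex is (1-t)·p0[i] + t·p1[i].
  v1: (1-0.135)·(3.04,2) + 0.135·(4.23,1.1) = (3.2006,1.8785)
  v2: (1-0.135)·(-3.1,1.96) + 0.135·(-3.05,1.05) = (-3.0933,1.8372)
  v3: (1-0.135)·(-1.91,-0.67) + 0.135·(-4.14,-2.93) = (-2.2111,-0.9751)
  v4: (1-0.135)·(0.18,-2.17) + 0.135·(1.11,-7.11) = (0.3055,-2.8369)
Shoelace sum Σ(x_i·y_{i+1} − x_{i+1}·y_i):
  i=1: 3.2006·1.8372 − -3.0933·1.8785 = +11.6907 (running +11.6907)
  i=2: -3.0933·-0.9751 − -2.2111·1.8372 = +7.0783 (running +18.7690)
  i=3: -2.2111·-2.8369 − 0.3055·-0.9751 = +6.5705 (running +25.3395)
  i=4: 0.3055·1.8785 − 3.2006·-2.8369 = +9.6539 (running +34.9934)
Area = |Σ|/2 = |34.9934|/2 = 17.4967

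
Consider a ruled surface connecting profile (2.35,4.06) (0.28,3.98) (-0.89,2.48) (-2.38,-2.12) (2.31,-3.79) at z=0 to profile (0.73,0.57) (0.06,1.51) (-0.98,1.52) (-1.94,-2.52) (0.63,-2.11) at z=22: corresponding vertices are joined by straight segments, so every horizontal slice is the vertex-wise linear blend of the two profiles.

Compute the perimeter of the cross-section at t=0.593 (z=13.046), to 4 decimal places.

Perimeter at t=0.593: 15.2675

Cross-section at t=0.593: each vertex is (1-t)·p0[i] + t·p1[i].
  v1: (1-0.593)·(2.35,4.06) + 0.593·(0.73,0.57) = (1.3893,1.9904)
  v2: (1-0.593)·(0.28,3.98) + 0.593·(0.06,1.51) = (0.1495,2.5153)
  v3: (1-0.593)·(-0.89,2.48) + 0.593·(-0.98,1.52) = (-0.9434,1.9107)
  v4: (1-0.593)·(-2.38,-2.12) + 0.593·(-1.94,-2.52) = (-2.1191,-2.3572)
  v5: (1-0.593)·(2.31,-3.79) + 0.593·(0.63,-2.11) = (1.3138,-2.7938)
Perimeter = Σ |v_{i+1} − v_i|:
  edge 1→2: √(-1.2398² + 0.5249²) = 1.3463 (running 1.3463)
  edge 2→3: √(-1.0929² + -0.6046²) = 1.2490 (running 2.5953)
  edge 3→4: √(-1.1757² + -4.2679²) = 4.4269 (running 7.0222)
  edge 4→5: √(3.4328² + -0.4366²) = 3.4605 (running 10.4827)
  edge 5→1: √(0.0756² + 4.7842²) = 4.7848 (running 15.2675)
Perimeter = 15.2675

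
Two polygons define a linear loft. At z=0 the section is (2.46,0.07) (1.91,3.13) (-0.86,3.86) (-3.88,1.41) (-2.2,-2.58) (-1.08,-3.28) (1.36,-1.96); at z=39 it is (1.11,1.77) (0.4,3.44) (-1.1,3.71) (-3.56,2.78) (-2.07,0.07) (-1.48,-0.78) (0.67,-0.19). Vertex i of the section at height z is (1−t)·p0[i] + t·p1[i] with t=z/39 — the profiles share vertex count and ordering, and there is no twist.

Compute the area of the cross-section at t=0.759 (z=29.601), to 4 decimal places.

Area at t=0.759: 17.2993

Cross-section at t=0.759: each vertex is (1-t)·p0[i] + t·p1[i].
  v1: (1-0.759)·(2.46,0.07) + 0.759·(1.11,1.77) = (1.4354,1.3603)
  v2: (1-0.759)·(1.91,3.13) + 0.759·(0.4,3.44) = (0.7639,3.3653)
  v3: (1-0.759)·(-0.86,3.86) + 0.759·(-1.1,3.71) = (-1.0422,3.7462)
  v4: (1-0.759)·(-3.88,1.41) + 0.759·(-3.56,2.78) = (-3.6371,2.4498)
  v5: (1-0.759)·(-2.2,-2.58) + 0.759·(-2.07,0.07) = (-2.1013,-0.5686)
  v6: (1-0.759)·(-1.08,-3.28) + 0.759·(-1.48,-0.78) = (-1.3836,-1.3825)
  v7: (1-0.759)·(1.36,-1.96) + 0.759·(0.67,-0.19) = (0.8363,-0.6166)
Shoelace sum Σ(x_i·y_{i+1} − x_{i+1}·y_i):
  i=1: 1.4354·3.3653 − 0.7639·1.3603 = +3.7912 (running +3.7912)
  i=2: 0.7639·3.7462 − -1.0422·3.3653 = +6.3689 (running +10.1601)
  i=3: -1.0422·2.4498 − -3.6371·3.7462 = +11.0721 (running +21.2322)
  i=4: -3.6371·-0.5686 − -2.1013·2.4498 = +7.2161 (running +28.4483)
  i=5: -2.1013·-1.3825 − -1.3836·-0.5686 = +2.1183 (running +30.5667)
  i=6: -1.3836·-0.6166 − 0.8363·-1.3825 = +2.0093 (running +32.5759)
  i=7: 0.8363·1.3603 − 1.4354·-0.6166 = +2.0226 (running +34.5985)
Area = |Σ|/2 = |34.5985|/2 = 17.2993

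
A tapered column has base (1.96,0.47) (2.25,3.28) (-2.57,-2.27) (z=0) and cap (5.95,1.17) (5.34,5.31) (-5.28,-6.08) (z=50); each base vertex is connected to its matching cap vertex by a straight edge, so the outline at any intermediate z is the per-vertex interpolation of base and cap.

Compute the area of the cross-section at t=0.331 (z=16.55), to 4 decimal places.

Cross-section at t=0.331: each vertex is (1-t)·p0[i] + t·p1[i].
  v1: (1-0.331)·(1.96,0.47) + 0.331·(5.95,1.17) = (3.2807,0.7017)
  v2: (1-0.331)·(2.25,3.28) + 0.331·(5.34,5.31) = (3.2728,3.9519)
  v3: (1-0.331)·(-2.57,-2.27) + 0.331·(-5.28,-6.08) = (-3.4670,-3.5311)
Shoelace sum Σ(x_i·y_{i+1} − x_{i+1}·y_i):
  i=1: 3.2807·3.9519 − 3.2728·0.7017 = +10.6685 (running +10.6685)
  i=2: 3.2728·-3.5311 − -3.4670·3.9519 = +2.1448 (running +12.8133)
  i=3: -3.4670·0.7017 − 3.2807·-3.5311 = +9.1517 (running +21.9650)
Area = |Σ|/2 = |21.9650|/2 = 10.9825

Area at t=0.331: 10.9825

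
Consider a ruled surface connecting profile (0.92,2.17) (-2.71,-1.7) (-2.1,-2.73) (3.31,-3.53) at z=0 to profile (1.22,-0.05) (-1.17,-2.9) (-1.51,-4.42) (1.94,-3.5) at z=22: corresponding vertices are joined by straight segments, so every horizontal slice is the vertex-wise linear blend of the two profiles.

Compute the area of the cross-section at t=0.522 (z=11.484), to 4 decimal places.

Area at t=0.522: 12.1087

Cross-section at t=0.522: each vertex is (1-t)·p0[i] + t·p1[i].
  v1: (1-0.522)·(0.92,2.17) + 0.522·(1.22,-0.05) = (1.0766,1.0112)
  v2: (1-0.522)·(-2.71,-1.7) + 0.522·(-1.17,-2.9) = (-1.9061,-2.3264)
  v3: (1-0.522)·(-2.1,-2.73) + 0.522·(-1.51,-4.42) = (-1.7920,-3.6122)
  v4: (1-0.522)·(3.31,-3.53) + 0.522·(1.94,-3.5) = (2.5949,-3.5143)
Shoelace sum Σ(x_i·y_{i+1} − x_{i+1}·y_i):
  i=1: 1.0766·-2.3264 − -1.9061·1.0112 = -0.5772 (running -0.5772)
  i=2: -1.9061·-3.6122 − -1.7920·-2.3264 = +2.7163 (running +2.1391)
  i=3: -1.7920·-3.5143 − 2.5949·-3.6122 = +15.6709 (running +17.8100)
  i=4: 2.5949·1.0112 − 1.0766·-3.5143 = +6.4074 (running +24.2173)
Area = |Σ|/2 = |24.2173|/2 = 12.1087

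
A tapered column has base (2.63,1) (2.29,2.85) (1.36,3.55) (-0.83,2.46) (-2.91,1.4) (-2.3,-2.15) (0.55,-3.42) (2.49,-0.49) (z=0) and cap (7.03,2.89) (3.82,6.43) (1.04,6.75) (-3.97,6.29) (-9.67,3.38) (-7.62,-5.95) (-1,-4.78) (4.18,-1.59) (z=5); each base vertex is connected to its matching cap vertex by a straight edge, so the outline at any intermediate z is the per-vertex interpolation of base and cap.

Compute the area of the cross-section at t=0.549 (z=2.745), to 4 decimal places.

Cross-section at t=0.549: each vertex is (1-t)·p0[i] + t·p1[i].
  v1: (1-0.549)·(2.63,1) + 0.549·(7.03,2.89) = (5.0456,2.0376)
  v2: (1-0.549)·(2.29,2.85) + 0.549·(3.82,6.43) = (3.1300,4.8154)
  v3: (1-0.549)·(1.36,3.55) + 0.549·(1.04,6.75) = (1.1843,5.3068)
  v4: (1-0.549)·(-0.83,2.46) + 0.549·(-3.97,6.29) = (-2.5539,4.5627)
  v5: (1-0.549)·(-2.91,1.4) + 0.549·(-9.67,3.38) = (-6.6212,2.4870)
  v6: (1-0.549)·(-2.3,-2.15) + 0.549·(-7.62,-5.95) = (-5.2207,-4.2362)
  v7: (1-0.549)·(0.55,-3.42) + 0.549·(-1,-4.78) = (-0.3010,-4.1666)
  v8: (1-0.549)·(2.49,-0.49) + 0.549·(4.18,-1.59) = (3.4178,-1.0939)
Shoelace sum Σ(x_i·y_{i+1} − x_{i+1}·y_i):
  i=1: 5.0456·4.8154 − 3.1300·2.0376 = +17.9190 (running +17.9190)
  i=2: 3.1300·5.3068 − 1.1843·4.8154 = +10.9071 (running +28.8262)
  i=3: 1.1843·4.5627 − -2.5539·5.3068 = +18.9565 (running +47.7826)
  i=4: -2.5539·2.4870 − -6.6212·4.5627 = +23.8590 (running +71.6417)
  i=5: -6.6212·-4.2362 − -5.2207·2.4870 = +41.0328 (running +112.6745)
  i=6: -5.2207·-4.1666 − -0.3010·-4.2362 = +20.4778 (running +133.1523)
  i=7: -0.3010·-1.0939 − 3.4178·-4.1666 = +14.5700 (running +147.7223)
  i=8: 3.4178·2.0376 − 5.0456·-1.0939 = +12.4835 (running +160.2059)
Area = |Σ|/2 = |160.2059|/2 = 80.1029

Area at t=0.549: 80.1029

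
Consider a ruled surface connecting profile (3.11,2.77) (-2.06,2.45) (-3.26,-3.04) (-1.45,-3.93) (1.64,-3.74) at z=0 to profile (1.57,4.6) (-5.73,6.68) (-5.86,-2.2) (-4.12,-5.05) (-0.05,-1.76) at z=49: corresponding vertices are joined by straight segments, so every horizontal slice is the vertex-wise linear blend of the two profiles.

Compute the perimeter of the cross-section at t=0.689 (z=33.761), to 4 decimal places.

Cross-section at t=0.689: each vertex is (1-t)·p0[i] + t·p1[i].
  v1: (1-0.689)·(3.11,2.77) + 0.689·(1.57,4.6) = (2.0489,4.0309)
  v2: (1-0.689)·(-2.06,2.45) + 0.689·(-5.73,6.68) = (-4.5886,5.3645)
  v3: (1-0.689)·(-3.26,-3.04) + 0.689·(-5.86,-2.2) = (-5.0514,-2.4612)
  v4: (1-0.689)·(-1.45,-3.93) + 0.689·(-4.12,-5.05) = (-3.2896,-4.7017)
  v5: (1-0.689)·(1.64,-3.74) + 0.689·(-0.05,-1.76) = (0.4756,-2.3758)
Perimeter = Σ |v_{i+1} − v_i|:
  edge 1→2: √(-6.6376² + 1.3336²) = 6.7702 (running 6.7702)
  edge 2→3: √(-0.4628² + -7.8257²) = 7.8394 (running 14.6096)
  edge 3→4: √(1.7618² + -2.2404²) = 2.8502 (running 17.4598)
  edge 4→5: √(3.7652² + 2.3259²) = 4.4257 (running 21.8854)
  edge 5→1: √(1.5734² + 6.4067²) = 6.5970 (running 28.4825)
Perimeter = 28.4825

Perimeter at t=0.689: 28.4825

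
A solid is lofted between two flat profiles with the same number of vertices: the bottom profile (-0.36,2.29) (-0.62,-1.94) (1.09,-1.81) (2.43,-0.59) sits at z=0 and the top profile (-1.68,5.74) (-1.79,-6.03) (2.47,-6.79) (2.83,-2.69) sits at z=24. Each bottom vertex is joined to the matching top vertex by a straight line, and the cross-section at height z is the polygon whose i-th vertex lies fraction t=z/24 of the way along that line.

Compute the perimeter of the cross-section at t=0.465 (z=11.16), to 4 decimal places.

Cross-section at t=0.465: each vertex is (1-t)·p0[i] + t·p1[i].
  v1: (1-0.465)·(-0.36,2.29) + 0.465·(-1.68,5.74) = (-0.9738,3.8942)
  v2: (1-0.465)·(-0.62,-1.94) + 0.465·(-1.79,-6.03) = (-1.1641,-3.8418)
  v3: (1-0.465)·(1.09,-1.81) + 0.465·(2.47,-6.79) = (1.7317,-4.1257)
  v4: (1-0.465)·(2.43,-0.59) + 0.465·(2.83,-2.69) = (2.6160,-1.5665)
Perimeter = Σ |v_{i+1} − v_i|:
  edge 1→2: √(-0.1903² + -7.7361²) = 7.7384 (running 7.7384)
  edge 2→3: √(2.8958² + -0.2839²) = 2.9096 (running 10.6481)
  edge 3→4: √(0.8843² + 2.5592²) = 2.7077 (running 13.3557)
  edge 4→1: √(-3.5898² + 5.4607²) = 6.5350 (running 19.8908)
Perimeter = 19.8908

Perimeter at t=0.465: 19.8908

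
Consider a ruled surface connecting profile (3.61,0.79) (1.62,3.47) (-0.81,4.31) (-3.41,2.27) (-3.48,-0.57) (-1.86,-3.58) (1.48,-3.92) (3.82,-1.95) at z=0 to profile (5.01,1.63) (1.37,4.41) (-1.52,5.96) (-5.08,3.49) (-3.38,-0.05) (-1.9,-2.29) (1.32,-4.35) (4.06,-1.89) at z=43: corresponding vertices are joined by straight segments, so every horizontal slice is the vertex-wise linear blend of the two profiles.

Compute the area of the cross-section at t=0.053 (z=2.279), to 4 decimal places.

Area at t=0.053: 45.7052

Cross-section at t=0.053: each vertex is (1-t)·p0[i] + t·p1[i].
  v1: (1-0.053)·(3.61,0.79) + 0.053·(5.01,1.63) = (3.6842,0.8345)
  v2: (1-0.053)·(1.62,3.47) + 0.053·(1.37,4.41) = (1.6068,3.5198)
  v3: (1-0.053)·(-0.81,4.31) + 0.053·(-1.52,5.96) = (-0.8476,4.3974)
  v4: (1-0.053)·(-3.41,2.27) + 0.053·(-5.08,3.49) = (-3.4985,2.3347)
  v5: (1-0.053)·(-3.48,-0.57) + 0.053·(-3.38,-0.05) = (-3.4747,-0.5424)
  v6: (1-0.053)·(-1.86,-3.58) + 0.053·(-1.9,-2.29) = (-1.8621,-3.5116)
  v7: (1-0.053)·(1.48,-3.92) + 0.053·(1.32,-4.35) = (1.4715,-3.9428)
  v8: (1-0.053)·(3.82,-1.95) + 0.053·(4.06,-1.89) = (3.8327,-1.9468)
Shoelace sum Σ(x_i·y_{i+1} − x_{i+1}·y_i):
  i=1: 3.6842·3.5198 − 1.6068·0.8345 = +11.6269 (running +11.6269)
  i=2: 1.6068·4.3974 − -0.8476·3.5198 = +10.0491 (running +21.6760)
  i=3: -0.8476·2.3347 − -3.4985·4.3974 = +13.4056 (running +35.0816)
  i=4: -3.4985·-0.5424 − -3.4747·2.3347 = +10.0100 (running +45.0915)
  i=5: -3.4747·-3.5116 − -1.8621·-0.5424 = +11.1918 (running +56.2833)
  i=6: -1.8621·-3.9428 − 1.4715·-3.5116 = +12.5094 (running +68.7927)
  i=7: 1.4715·-1.9468 − 3.8327·-3.9428 = +12.2468 (running +81.0395)
  i=8: 3.8327·0.8345 − 3.6842·-1.9468 = +10.3710 (running +91.4105)
Area = |Σ|/2 = |91.4105|/2 = 45.7052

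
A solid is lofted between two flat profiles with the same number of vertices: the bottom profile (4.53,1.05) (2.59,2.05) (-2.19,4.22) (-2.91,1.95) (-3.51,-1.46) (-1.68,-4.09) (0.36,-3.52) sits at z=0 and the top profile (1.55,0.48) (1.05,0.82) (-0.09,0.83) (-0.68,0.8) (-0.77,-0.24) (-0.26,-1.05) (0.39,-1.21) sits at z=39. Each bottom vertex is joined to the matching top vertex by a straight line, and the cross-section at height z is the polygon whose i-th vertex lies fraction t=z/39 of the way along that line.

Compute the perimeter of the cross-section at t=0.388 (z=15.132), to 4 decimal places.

Cross-section at t=0.388: each vertex is (1-t)·p0[i] + t·p1[i].
  v1: (1-0.388)·(4.53,1.05) + 0.388·(1.55,0.48) = (3.3738,0.8288)
  v2: (1-0.388)·(2.59,2.05) + 0.388·(1.05,0.82) = (1.9925,1.5728)
  v3: (1-0.388)·(-2.19,4.22) + 0.388·(-0.09,0.83) = (-1.3752,2.9047)
  v4: (1-0.388)·(-2.91,1.95) + 0.388·(-0.68,0.8) = (-2.0448,1.5038)
  v5: (1-0.388)·(-3.51,-1.46) + 0.388·(-0.77,-0.24) = (-2.4469,-0.9866)
  v6: (1-0.388)·(-1.68,-4.09) + 0.388·(-0.26,-1.05) = (-1.1290,-2.9105)
  v7: (1-0.388)·(0.36,-3.52) + 0.388·(0.39,-1.21) = (0.3716,-2.6237)
Perimeter = Σ |v_{i+1} − v_i|:
  edge 1→2: √(-1.3813² + 0.7439²) = 1.5689 (running 1.5689)
  edge 2→3: √(-3.3677² + 1.3319²) = 3.6215 (running 5.1904)
  edge 3→4: √(-0.6696² + -1.4009²) = 1.5527 (running 6.7430)
  edge 4→5: √(-0.4021² + -2.4904²) = 2.5227 (running 9.2657)
  edge 5→6: √(1.3178² + -1.9238²) = 2.3319 (running 11.5977)
  edge 6→7: √(1.5007² + 0.2868²) = 1.5278 (running 13.1255)
  edge 7→1: √(3.0021² + 3.4526²) = 4.5752 (running 17.7007)
Perimeter = 17.7007

Perimeter at t=0.388: 17.7007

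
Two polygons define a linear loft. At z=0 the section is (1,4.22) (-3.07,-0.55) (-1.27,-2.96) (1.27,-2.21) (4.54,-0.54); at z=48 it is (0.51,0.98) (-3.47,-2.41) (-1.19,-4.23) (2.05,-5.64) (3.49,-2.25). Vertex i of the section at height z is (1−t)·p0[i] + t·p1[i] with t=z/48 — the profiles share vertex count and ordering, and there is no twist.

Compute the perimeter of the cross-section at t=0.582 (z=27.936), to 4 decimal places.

Perimeter at t=0.582: 20.0622

Cross-section at t=0.582: each vertex is (1-t)·p0[i] + t·p1[i].
  v1: (1-0.582)·(1,4.22) + 0.582·(0.51,0.98) = (0.7148,2.3343)
  v2: (1-0.582)·(-3.07,-0.55) + 0.582·(-3.47,-2.41) = (-3.3028,-1.6325)
  v3: (1-0.582)·(-1.27,-2.96) + 0.582·(-1.19,-4.23) = (-1.2234,-3.6991)
  v4: (1-0.582)·(1.27,-2.21) + 0.582·(2.05,-5.64) = (1.7240,-4.2063)
  v5: (1-0.582)·(4.54,-0.54) + 0.582·(3.49,-2.25) = (3.9289,-1.5352)
Perimeter = Σ |v_{i+1} − v_i|:
  edge 1→2: √(-4.0176² + -3.9668²) = 5.6460 (running 5.6460)
  edge 2→3: √(2.0794² + -2.0666²) = 2.9317 (running 8.5776)
  edge 3→4: √(2.9474² + -0.5071²) = 2.9907 (running 11.5684)
  edge 4→5: √(2.2049² + 2.6710²) = 3.4636 (running 15.0319)
  edge 5→1: √(-3.2141² + 3.8695²) = 5.0303 (running 20.0622)
Perimeter = 20.0622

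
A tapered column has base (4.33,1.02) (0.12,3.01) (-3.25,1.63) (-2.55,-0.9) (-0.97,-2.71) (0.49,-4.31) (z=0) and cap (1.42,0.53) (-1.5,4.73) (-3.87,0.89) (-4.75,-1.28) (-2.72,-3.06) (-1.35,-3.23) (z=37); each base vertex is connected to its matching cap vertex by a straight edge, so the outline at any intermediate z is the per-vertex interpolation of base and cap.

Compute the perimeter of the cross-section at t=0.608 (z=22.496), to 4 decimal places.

Cross-section at t=0.608: each vertex is (1-t)·p0[i] + t·p1[i].
  v1: (1-0.608)·(4.33,1.02) + 0.608·(1.42,0.53) = (2.5607,0.7221)
  v2: (1-0.608)·(0.12,3.01) + 0.608·(-1.5,4.73) = (-0.8650,4.0558)
  v3: (1-0.608)·(-3.25,1.63) + 0.608·(-3.87,0.89) = (-3.6270,1.1801)
  v4: (1-0.608)·(-2.55,-0.9) + 0.608·(-4.75,-1.28) = (-3.8876,-1.1310)
  v5: (1-0.608)·(-0.97,-2.71) + 0.608·(-2.72,-3.06) = (-2.0340,-2.9228)
  v6: (1-0.608)·(0.49,-4.31) + 0.608·(-1.35,-3.23) = (-0.6287,-3.6534)
Perimeter = Σ |v_{i+1} − v_i|:
  edge 1→2: √(-3.4257² + 3.3337²) = 4.7800 (running 4.7800)
  edge 2→3: √(-2.7620² + -2.8757²) = 3.9873 (running 8.7673)
  edge 3→4: √(-0.2606² + -2.3111²) = 2.3258 (running 11.0931)
  edge 4→5: √(1.8536² + -1.7918²) = 2.5780 (running 13.6711)
  edge 5→6: √(1.4053² + -0.7306²) = 1.5838 (running 15.2549)
  edge 6→1: √(3.1894² + 4.3754²) = 5.4145 (running 20.6694)
Perimeter = 20.6694

Perimeter at t=0.608: 20.6694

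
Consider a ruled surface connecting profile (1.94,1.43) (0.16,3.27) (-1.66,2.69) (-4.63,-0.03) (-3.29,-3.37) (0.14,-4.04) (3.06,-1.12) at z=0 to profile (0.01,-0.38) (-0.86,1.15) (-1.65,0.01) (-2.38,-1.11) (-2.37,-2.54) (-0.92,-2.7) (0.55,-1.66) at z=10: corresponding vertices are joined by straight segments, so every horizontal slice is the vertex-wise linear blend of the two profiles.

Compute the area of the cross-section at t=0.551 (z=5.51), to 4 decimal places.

Cross-section at t=0.551: each vertex is (1-t)·p0[i] + t·p1[i].
  v1: (1-0.551)·(1.94,1.43) + 0.551·(0.01,-0.38) = (0.8766,0.4327)
  v2: (1-0.551)·(0.16,3.27) + 0.551·(-0.86,1.15) = (-0.4020,2.1019)
  v3: (1-0.551)·(-1.66,2.69) + 0.551·(-1.65,0.01) = (-1.6545,1.2133)
  v4: (1-0.551)·(-4.63,-0.03) + 0.551·(-2.38,-1.11) = (-3.3902,-0.6251)
  v5: (1-0.551)·(-3.29,-3.37) + 0.551·(-2.37,-2.54) = (-2.7831,-2.9127)
  v6: (1-0.551)·(0.14,-4.04) + 0.551·(-0.92,-2.7) = (-0.4441,-3.3017)
  v7: (1-0.551)·(3.06,-1.12) + 0.551·(0.55,-1.66) = (1.6770,-1.4175)
Shoelace sum Σ(x_i·y_{i+1} − x_{i+1}·y_i):
  i=1: 0.8766·2.1019 − -0.4020·0.4327 = +2.0164 (running +2.0164)
  i=2: -0.4020·1.2133 − -1.6545·2.1019 = +2.9898 (running +5.0062)
  i=3: -1.6545·-0.6251 − -3.3902·1.2133 = +5.1476 (running +10.1538)
  i=4: -3.3902·-2.9127 − -2.7831·-0.6251 = +8.1350 (running +18.2888)
  i=5: -2.7831·-3.3017 − -0.4441·-2.9127 = +7.8954 (running +26.1842)
  i=6: -0.4441·-1.4175 − 1.6770·-3.3017 = +6.1663 (running +32.3505)
  i=7: 1.6770·0.4327 − 0.8766·-1.4175 = +1.9682 (running +34.3187)
Area = |Σ|/2 = |34.3187|/2 = 17.1594

Area at t=0.551: 17.1594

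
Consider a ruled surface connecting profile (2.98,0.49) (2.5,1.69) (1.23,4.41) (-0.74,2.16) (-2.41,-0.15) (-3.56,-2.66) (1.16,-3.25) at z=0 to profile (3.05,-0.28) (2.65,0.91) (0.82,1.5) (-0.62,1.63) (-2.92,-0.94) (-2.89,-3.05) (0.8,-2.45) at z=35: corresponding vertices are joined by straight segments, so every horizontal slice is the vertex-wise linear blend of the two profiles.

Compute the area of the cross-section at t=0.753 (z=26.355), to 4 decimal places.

Area at t=0.753: 20.7348

Cross-section at t=0.753: each vertex is (1-t)·p0[i] + t·p1[i].
  v1: (1-0.753)·(2.98,0.49) + 0.753·(3.05,-0.28) = (3.0327,-0.0898)
  v2: (1-0.753)·(2.5,1.69) + 0.753·(2.65,0.91) = (2.6129,1.1027)
  v3: (1-0.753)·(1.23,4.41) + 0.753·(0.82,1.5) = (0.9213,2.2188)
  v4: (1-0.753)·(-0.74,2.16) + 0.753·(-0.62,1.63) = (-0.6496,1.7609)
  v5: (1-0.753)·(-2.41,-0.15) + 0.753·(-2.92,-0.94) = (-2.7940,-0.7449)
  v6: (1-0.753)·(-3.56,-2.66) + 0.753·(-2.89,-3.05) = (-3.0555,-2.9537)
  v7: (1-0.753)·(1.16,-3.25) + 0.753·(0.8,-2.45) = (0.8889,-2.6476)
Shoelace sum Σ(x_i·y_{i+1} − x_{i+1}·y_i):
  i=1: 3.0327·1.1027 − 2.6129·-0.0898 = +3.5787 (running +3.5787)
  i=2: 2.6129·2.2188 − 0.9213·1.1027 = +4.7817 (running +8.3604)
  i=3: 0.9213·1.7609 − -0.6496·2.2188 = +3.0637 (running +11.4241)
  i=4: -0.6496·-0.7449 − -2.7940·1.7609 = +5.4039 (running +16.8280)
  i=5: -2.7940·-2.9537 − -3.0555·-0.7449 = +5.9767 (running +22.8047)
  i=6: -3.0555·-2.6476 − 0.8889·-2.9537 = +10.7153 (running +33.5200)
  i=7: 0.8889·-0.0898 − 3.0327·-2.6476 = +7.9496 (running +41.4696)
Area = |Σ|/2 = |41.4696|/2 = 20.7348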